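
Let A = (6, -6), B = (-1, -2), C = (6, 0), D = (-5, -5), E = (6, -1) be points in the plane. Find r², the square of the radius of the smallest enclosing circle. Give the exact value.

4453/121

By Welzl's lemma the MEC is supported by two points (diametrically opposite) or three points (on a circumcircle).
The minimum enclosing circle is determined by three boundary points: A, C, D.
Their circumcentre is (8/11, -3) with r² = 4453/121.
The farthest remaining point E is at distance² 3848/121 ≤ 4453/121.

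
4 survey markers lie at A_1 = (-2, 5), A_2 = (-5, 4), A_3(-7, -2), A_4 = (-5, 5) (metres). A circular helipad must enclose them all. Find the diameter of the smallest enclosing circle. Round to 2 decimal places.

8.60

By Welzl's lemma the MEC is supported by two points (diametrically opposite) or three points (on a circumcircle).
The farthest pair is A_1–A_3 with squared distance 74. The circle on this segment as diameter has centre (-4.5, 1.5) and r² = 74/4 = 18.5.
Check A_2: distance² to centre = 6.5 ≤ 18.5, so it lies inside.
All remaining points lie in this disk, and no smaller disk contains both endpoints, so this is the minimum enclosing circle.
Diameter = 2r = 2√(18.5) ≈ 8.60.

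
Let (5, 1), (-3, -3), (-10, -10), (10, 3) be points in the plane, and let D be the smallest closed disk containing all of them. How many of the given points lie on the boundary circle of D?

2

By Welzl's lemma the MEC is supported by two points (diametrically opposite) or three points (on a circumcircle).
The farthest pair is (-10, -10)–(10, 3) with squared distance 569. The circle on this segment as diameter has centre (0, -3.5) and r² = 569/4 = 142.25.
Check (5, 1): distance² to centre = 45.25 ≤ 142.25, so it lies inside.
All remaining points lie in this disk, and no smaller disk contains both endpoints, so this is the minimum enclosing circle.
The points at distance exactly r from the centre are (-10, -10), (10, 3) — 2 points.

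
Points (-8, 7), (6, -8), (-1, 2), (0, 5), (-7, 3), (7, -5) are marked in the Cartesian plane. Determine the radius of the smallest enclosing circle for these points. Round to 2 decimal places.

The farthest pair is (-8, 7)–(6, -8) with squared distance 421. The circle on this segment as diameter has centre (-1, -0.5) and r² = 421/4 = 105.25.
Check (-1, 2): distance² to centre = 6.25 ≤ 105.25, so it lies inside.
All remaining points lie in this disk, and no smaller disk contains both endpoints, so this is the minimum enclosing circle.
r = √(105.25) ≈ 10.26.

10.26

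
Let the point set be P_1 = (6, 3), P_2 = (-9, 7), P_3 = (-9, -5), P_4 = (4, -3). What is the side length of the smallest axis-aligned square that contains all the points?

The bounding box has width 15 and height 12.
An axis-aligned square enclosing the set must have side ≥ max(width, height).
So the minimum side is max(15, 12) = 15.

15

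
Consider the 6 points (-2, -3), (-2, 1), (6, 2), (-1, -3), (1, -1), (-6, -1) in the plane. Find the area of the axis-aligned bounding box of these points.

x ranges over [-6, 6], width 12.
y ranges over [-3, 2], height 5.
Area = 12 × 5 = 60.

60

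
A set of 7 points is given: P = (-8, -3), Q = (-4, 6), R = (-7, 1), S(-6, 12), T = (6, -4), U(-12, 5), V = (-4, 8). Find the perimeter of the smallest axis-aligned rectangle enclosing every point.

68

Width = max x − min x = 6 − (-12) = 18.
Height = max y − min y = 12 − (-4) = 16.
Perimeter = 2(18 + 16) = 68.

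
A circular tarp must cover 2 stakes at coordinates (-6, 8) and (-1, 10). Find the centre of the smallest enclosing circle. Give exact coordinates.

(-3.5, 9)

The smallest circle enclosing two points has them as diameter endpoints.
Centre = midpoint = (-3.5, 9); r² = |(-6, 8)−(-1, 10)|²/4 = 29/4 = 7.25.
Centre = (-3.5, 9).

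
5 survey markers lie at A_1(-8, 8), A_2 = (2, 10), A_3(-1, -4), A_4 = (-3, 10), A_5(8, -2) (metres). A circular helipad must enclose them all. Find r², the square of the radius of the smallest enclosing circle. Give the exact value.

A smallest enclosing disk is always determined by at most three of the input points on its boundary.
The farthest pair is A_1–A_5 with squared distance 356. The circle on this segment as diameter has centre (0, 3) and r² = 356/4 = 89.
Check A_2: distance² to centre = 53 ≤ 89, so it lies inside.
All remaining points lie in this disk, and no smaller disk contains both endpoints, so this is the minimum enclosing circle.

89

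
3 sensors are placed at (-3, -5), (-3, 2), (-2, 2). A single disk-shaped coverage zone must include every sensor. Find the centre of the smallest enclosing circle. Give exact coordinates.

(-2.5, -1.5)

Call the three points A, B, C in the order given.
Side lengths²: AB² = 49, AC² = 50, BC² = 1.
Since AC² = 50 ≥ 49 + 1 = 50, the angle opposite AC is not acute, so the smallest enclosing circle has AC as diameter.
Centre = midpoint of AC = (-2.5, -1.5), r² = 50/4 = 12.5.
Centre = (-2.5, -1.5).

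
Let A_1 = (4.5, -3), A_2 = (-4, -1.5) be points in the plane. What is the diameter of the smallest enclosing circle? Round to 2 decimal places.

The smallest circle enclosing two points has them as diameter endpoints.
Centre = midpoint = (0.25, -2.25); r² = |A_1A_2|²/4 = 74.5/4 = 18.625.
Diameter = 2r = 2√(18.625) ≈ 8.63.

8.63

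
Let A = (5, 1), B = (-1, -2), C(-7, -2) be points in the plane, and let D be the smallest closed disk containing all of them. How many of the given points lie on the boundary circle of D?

2

Side lengths²: AB² = 45, AC² = 153, BC² = 36.
Since AC² = 153 ≥ 45 + 36 = 81, the angle opposite AC is not acute, so the smallest enclosing circle has AC as diameter.
Centre = midpoint of AC = (-1, -0.5), r² = 153/4 = 38.25.
The points at distance exactly r from the centre are A, C — 2 points.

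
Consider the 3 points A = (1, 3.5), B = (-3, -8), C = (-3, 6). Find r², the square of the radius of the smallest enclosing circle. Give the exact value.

Side lengths²: AB² = 148.25, AC² = 22.25, BC² = 196.
Since BC² = 196 ≥ 148.25 + 22.25 = 170.5, the angle opposite BC is not acute, so the smallest enclosing circle has BC as diameter.
Centre = midpoint of BC = (-3, -1), r² = 196/4 = 49.

49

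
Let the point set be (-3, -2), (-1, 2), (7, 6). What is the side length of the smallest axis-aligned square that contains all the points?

The bounding box has width 10 and height 8.
An axis-aligned square enclosing the set must have side ≥ max(width, height).
So the minimum side is max(10, 8) = 10.

10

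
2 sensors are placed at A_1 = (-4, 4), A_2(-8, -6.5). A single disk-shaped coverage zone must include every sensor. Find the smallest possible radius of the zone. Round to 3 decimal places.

The smallest circle enclosing two points has them as diameter endpoints.
Centre = midpoint = (-6, -1.25); r² = |A_1A_2|²/4 = 126.25/4 = 31.5625.
r = √(31.5625) ≈ 5.618.

5.618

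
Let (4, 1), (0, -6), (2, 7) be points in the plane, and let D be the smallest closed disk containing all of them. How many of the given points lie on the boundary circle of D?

Call the three points A, B, C in the order given.
Side lengths²: AB² = 65, AC² = 40, BC² = 173.
Since BC² = 173 ≥ 65 + 40 = 105, the angle opposite BC is not acute, so the smallest enclosing circle has BC as diameter.
Centre = midpoint of BC = (1, 0.5), r² = 173/4 = 43.25.
The points at distance exactly r from the centre are (0, -6), (2, 7) — 2 points.

2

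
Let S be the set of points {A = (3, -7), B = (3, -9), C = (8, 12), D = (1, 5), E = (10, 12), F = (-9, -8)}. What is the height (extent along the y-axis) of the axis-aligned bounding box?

max y = 12, min y = -9, so height = 21.

21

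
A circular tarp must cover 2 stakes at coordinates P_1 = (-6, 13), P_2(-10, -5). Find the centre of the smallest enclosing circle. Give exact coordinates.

The smallest circle enclosing two points has them as diameter endpoints.
Centre = midpoint = (-8, 4); r² = |P_1P_2|²/4 = 340/4 = 85.
Centre = (-8, 4).

(-8, 4)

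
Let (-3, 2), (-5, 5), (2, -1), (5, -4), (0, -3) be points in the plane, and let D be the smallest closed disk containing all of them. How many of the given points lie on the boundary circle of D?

2

By Welzl's lemma the MEC is supported by two points (diametrically opposite) or three points (on a circumcircle).
The farthest pair is (-5, 5)–(5, -4) with squared distance 181. The circle on this segment as diameter has centre (0, 0.5) and r² = 181/4 = 45.25.
Check (-3, 2): distance² to centre = 11.25 ≤ 45.25, so it lies inside.
All remaining points lie in this disk, and no smaller disk contains both endpoints, so this is the minimum enclosing circle.
The points at distance exactly r from the centre are (-5, 5), (5, -4) — 2 points.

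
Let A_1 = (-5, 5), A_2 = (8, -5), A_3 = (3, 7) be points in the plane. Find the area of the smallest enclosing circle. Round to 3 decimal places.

Side lengths²: A_1A_2² = 269, A_1A_3² = 68, A_2A_3² = 169.
Since A_1A_2² = 269 ≥ 169 + 68 = 237, the angle opposite A_1A_2 is not acute, so the smallest enclosing circle has A_1A_2 as diameter.
Centre = midpoint of A_1A_2 = (1.5, 0), r² = 269/4 = 67.25.
Area = π·r² = π·67.25 ≈ 211.272.

211.272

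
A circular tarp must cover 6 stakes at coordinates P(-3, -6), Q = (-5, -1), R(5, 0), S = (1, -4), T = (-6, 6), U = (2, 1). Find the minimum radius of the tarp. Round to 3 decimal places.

A smallest enclosing disk is always determined by at most three of the input points on its boundary.
The minimum enclosing circle is determined by three boundary points: P, R, T.
Their circumcentre is (-67/38, 13/19) with r² = 66725/1444.
The farthest remaining point S is at distance² 42709/1444 ≤ 66725/1444.
r = √(66725/1444) ≈ 6.798.

6.798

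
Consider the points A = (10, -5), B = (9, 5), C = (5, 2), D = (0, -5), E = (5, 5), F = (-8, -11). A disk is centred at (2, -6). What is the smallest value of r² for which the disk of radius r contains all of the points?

170

The required radius is the distance from (2, -6) to the farthest point.
Squared distances: 65, 170, 73, 5, 130, 125.
Maximum is 170, attained at B.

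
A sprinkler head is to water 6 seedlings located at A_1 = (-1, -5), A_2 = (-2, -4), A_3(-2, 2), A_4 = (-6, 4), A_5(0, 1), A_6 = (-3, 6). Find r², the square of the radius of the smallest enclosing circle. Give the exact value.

31.25

The farthest pair is A_1–A_6 with squared distance 125. The circle on this segment as diameter has centre (-2, 0.5) and r² = 125/4 = 31.25.
Check A_2: distance² to centre = 20.25 ≤ 31.25, so it lies inside.
All remaining points lie in this disk, and no smaller disk contains both endpoints, so this is the minimum enclosing circle.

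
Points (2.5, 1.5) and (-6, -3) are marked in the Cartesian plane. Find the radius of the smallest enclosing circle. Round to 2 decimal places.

4.81

The smallest circle enclosing two points has them as diameter endpoints.
Centre = midpoint = (-1.75, -0.75); r² = |(2.5, 1.5)−(-6, -3)|²/4 = 92.5/4 = 23.125.
r = √(23.125) ≈ 4.81.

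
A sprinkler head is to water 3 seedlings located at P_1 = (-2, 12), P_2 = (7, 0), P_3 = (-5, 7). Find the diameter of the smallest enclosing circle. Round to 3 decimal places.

15.001

Side lengths²: P_1P_2² = 225, P_1P_3² = 34, P_2P_3² = 193.
Since P_1P_2² = 225 < 193 + 34 = 227, the triangle is acute, so the smallest enclosing circle is the circumcircle.
Circumcentre = (131/54, 107/18), r² = 82025/1458.
Diameter = 2r = 2√(82025/1458) ≈ 15.001.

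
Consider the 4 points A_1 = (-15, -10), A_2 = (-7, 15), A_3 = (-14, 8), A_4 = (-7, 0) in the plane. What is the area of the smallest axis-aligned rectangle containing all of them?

x ranges over [-15, -7], width 8.
y ranges over [-10, 15], height 25.
Area = 8 × 25 = 200.

200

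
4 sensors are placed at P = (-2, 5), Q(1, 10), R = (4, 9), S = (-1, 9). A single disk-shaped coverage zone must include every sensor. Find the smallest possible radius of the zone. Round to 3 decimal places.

3.606

A smallest enclosing disk is always determined by at most three of the input points on its boundary.
The farthest pair is P–R with squared distance 52. The circle on this segment as diameter has centre (1, 7) and r² = 52/4 = 13.
Check Q: distance² to centre = 9 ≤ 13, so it lies inside.
All remaining points lie in this disk, and no smaller disk contains both endpoints, so this is the minimum enclosing circle.
r = √13 ≈ 3.606.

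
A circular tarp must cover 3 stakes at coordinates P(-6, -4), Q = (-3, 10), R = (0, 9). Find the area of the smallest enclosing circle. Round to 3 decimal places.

Side lengths²: PQ² = 205, PR² = 205, QR² = 10.
Since PR² = 205 < 205 + 10 = 215, the triangle is acute, so the smallest enclosing circle is the circumcircle.
Circumcentre = (-67/18, 17/6), r² = 8405/162.
Area = π·r² = π·8405/162 ≈ 162.994.

162.994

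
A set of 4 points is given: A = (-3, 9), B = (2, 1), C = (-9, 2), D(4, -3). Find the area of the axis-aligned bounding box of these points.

156

x ranges over [-9, 4], width 13.
y ranges over [-3, 9], height 12.
Area = 13 × 12 = 156.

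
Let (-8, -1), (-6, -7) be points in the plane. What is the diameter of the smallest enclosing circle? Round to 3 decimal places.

The smallest circle enclosing two points has them as diameter endpoints.
Centre = midpoint = (-7, -4); r² = |(-8, -1)−(-6, -7)|²/4 = 40/4 = 10.
Diameter = 2r = 2√10 ≈ 6.325.

6.325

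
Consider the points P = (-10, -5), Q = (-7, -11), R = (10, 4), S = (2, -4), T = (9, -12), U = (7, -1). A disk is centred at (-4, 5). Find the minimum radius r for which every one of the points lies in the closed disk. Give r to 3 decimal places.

21.401

The required radius is the distance from (-4, 5) to the farthest point.
Squared distances: 136, 265, 197, 117, 458, 157.
Maximum is 458, attained at T.
r = √458 ≈ 21.401.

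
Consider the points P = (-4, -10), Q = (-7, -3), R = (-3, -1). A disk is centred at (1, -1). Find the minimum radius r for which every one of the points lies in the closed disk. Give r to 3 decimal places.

10.296

The required radius is the distance from (1, -1) to the farthest point.
Squared distances: 106, 68, 16.
Maximum is 106, attained at P.
r = √106 ≈ 10.296.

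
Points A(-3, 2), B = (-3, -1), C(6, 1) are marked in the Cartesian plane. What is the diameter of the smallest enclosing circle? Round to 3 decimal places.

9.276

Side lengths²: AB² = 9, AC² = 82, BC² = 85.
Since BC² = 85 < 82 + 9 = 91, the triangle is acute, so the smallest enclosing circle is the circumcircle.
Circumcentre = (25/18, 0.5), r² = 3485/162.
Diameter = 2r = 2√(3485/162) ≈ 9.276.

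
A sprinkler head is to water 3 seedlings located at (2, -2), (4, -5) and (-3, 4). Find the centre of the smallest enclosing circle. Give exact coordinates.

(0.5, -0.5)

Call the three points A, B, C in the order given.
Side lengths²: AB² = 13, AC² = 61, BC² = 130.
Since BC² = 130 ≥ 61 + 13 = 74, the angle opposite BC is not acute, so the smallest enclosing circle has BC as diameter.
Centre = midpoint of BC = (0.5, -0.5), r² = 130/4 = 32.5.
Centre = (0.5, -0.5).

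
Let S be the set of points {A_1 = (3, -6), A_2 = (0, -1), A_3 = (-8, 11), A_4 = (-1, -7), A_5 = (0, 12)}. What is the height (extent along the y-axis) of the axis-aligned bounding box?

max y = 12, min y = -7, so height = 19.

19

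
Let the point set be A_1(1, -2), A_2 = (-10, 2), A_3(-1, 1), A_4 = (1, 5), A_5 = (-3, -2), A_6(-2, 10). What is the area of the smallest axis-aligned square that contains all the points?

144

The bounding box has width 11 and height 12.
An axis-aligned square enclosing the set must have side ≥ max(width, height).
So the minimum side is max(11, 12) = 12.
Area = 12² = 144.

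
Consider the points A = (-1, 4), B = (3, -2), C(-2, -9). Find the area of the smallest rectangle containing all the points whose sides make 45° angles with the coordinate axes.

In coordinates u = x + y, v = x − y the rectangle is axis-aligned; the map (x,y)→(u,v) scales areas by 2.
u-values: 3, 1, -11; range = 3 − (-11) = 14.
v-values: -5, 5, 7; range = 7 − (-5) = 12.
Area = (14 × 12) / 2 = 84.

84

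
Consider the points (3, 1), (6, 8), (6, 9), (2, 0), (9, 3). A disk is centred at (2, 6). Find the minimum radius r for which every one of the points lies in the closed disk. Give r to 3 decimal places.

The required radius is the distance from (2, 6) to the farthest point.
Squared distances: 26, 20, 25, 36, 58.
Maximum is 58, attained at (9, 3).
r = √58 ≈ 7.616.

7.616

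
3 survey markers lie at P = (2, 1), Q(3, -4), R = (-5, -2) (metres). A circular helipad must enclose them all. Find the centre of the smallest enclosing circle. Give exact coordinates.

Side lengths²: PQ² = 26, PR² = 58, QR² = 68.
Since QR² = 68 < 58 + 26 = 84, the triangle is acute, so the smallest enclosing circle is the circumcircle.
Circumcentre = (-15/19, -41/19), r² = 6409/361.
Centre = (-15/19, -41/19).

(-15/19, -41/19)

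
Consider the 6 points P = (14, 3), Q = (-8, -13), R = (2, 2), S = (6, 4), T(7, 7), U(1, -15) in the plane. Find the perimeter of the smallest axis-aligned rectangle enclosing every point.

88

Width = max x − min x = 14 − (-8) = 22.
Height = max y − min y = 7 − (-15) = 22.
Perimeter = 2(22 + 22) = 88.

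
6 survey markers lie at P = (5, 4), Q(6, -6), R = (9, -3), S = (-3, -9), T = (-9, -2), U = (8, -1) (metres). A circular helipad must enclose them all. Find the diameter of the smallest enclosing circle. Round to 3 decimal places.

A smallest enclosing disk is always determined by at most three of the input points on its boundary.
The farthest pair is R–T with squared distance 325. The circle on this segment as diameter has centre (0, -2.5) and r² = 325/4 = 81.25.
Check P: distance² to centre = 67.25 ≤ 81.25, so it lies inside.
All remaining points lie in this disk, and no smaller disk contains both endpoints, so this is the minimum enclosing circle.
Diameter = 2r = 2√(81.25) ≈ 18.028.

18.028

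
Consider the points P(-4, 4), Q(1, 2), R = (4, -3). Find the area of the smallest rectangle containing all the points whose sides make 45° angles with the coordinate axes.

22.5

In coordinates u = x + y, v = x − y the rectangle is axis-aligned; the map (x,y)→(u,v) scales areas by 2.
u-values: 0, 3, 1; range = 3 − 0 = 3.
v-values: -8, -1, 7; range = 7 − (-8) = 15.
Area = (3 × 15) / 2 = 22.5.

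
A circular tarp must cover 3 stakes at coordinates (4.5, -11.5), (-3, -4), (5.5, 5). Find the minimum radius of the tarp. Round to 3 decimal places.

Call the three points A, B, C in the order given.
Side lengths²: AB² = 112.5, AC² = 273.25, BC² = 153.25.
Since AC² = 273.25 ≥ 153.25 + 112.5 = 265.75, the angle opposite AC is not acute, so the smallest enclosing circle has AC as diameter.
Centre = midpoint of AC = (5, -3.25), r² = 273.25/4 = 68.3125.
r = √(68.3125) ≈ 8.265.

8.265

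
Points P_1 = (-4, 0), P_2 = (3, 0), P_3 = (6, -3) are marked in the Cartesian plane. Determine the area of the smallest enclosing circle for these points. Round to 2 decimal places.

85.61

Side lengths²: P_1P_2² = 49, P_1P_3² = 109, P_2P_3² = 18.
Since P_1P_3² = 109 ≥ 49 + 18 = 67, the angle opposite P_1P_3 is not acute, so the smallest enclosing circle has P_1P_3 as diameter.
Centre = midpoint of P_1P_3 = (1, -1.5), r² = 109/4 = 27.25.
Area = π·r² = π·27.25 ≈ 85.61.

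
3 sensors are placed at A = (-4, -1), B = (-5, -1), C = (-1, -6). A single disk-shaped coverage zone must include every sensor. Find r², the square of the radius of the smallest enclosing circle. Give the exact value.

Side lengths²: AB² = 1, AC² = 34, BC² = 41.
Since BC² = 41 ≥ 34 + 1 = 35, the angle opposite BC is not acute, so the smallest enclosing circle has BC as diameter.
Centre = midpoint of BC = (-3, -3.5), r² = 41/4 = 10.25.

10.25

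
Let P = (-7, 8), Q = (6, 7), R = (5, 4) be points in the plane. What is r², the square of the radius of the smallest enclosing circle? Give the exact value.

Side lengths²: PQ² = 170, PR² = 160, QR² = 10.
Since PQ² = 170 ≥ 160 + 10 = 170, the angle opposite PQ is not acute, so the smallest enclosing circle has PQ as diameter.
Centre = midpoint of PQ = (-0.5, 7.5), r² = 170/4 = 42.5.

42.5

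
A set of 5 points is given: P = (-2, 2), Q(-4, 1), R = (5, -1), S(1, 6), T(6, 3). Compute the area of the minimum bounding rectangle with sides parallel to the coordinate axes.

x ranges over [-4, 6], width 10.
y ranges over [-1, 6], height 7.
Area = 10 × 7 = 70.

70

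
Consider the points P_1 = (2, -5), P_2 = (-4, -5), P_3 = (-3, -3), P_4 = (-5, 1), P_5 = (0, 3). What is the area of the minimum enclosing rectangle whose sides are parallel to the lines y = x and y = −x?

78

In coordinates u = x + y, v = x − y the rectangle is axis-aligned; the map (x,y)→(u,v) scales areas by 2.
u-values: -3, -9, -6, -4, 3; range = 3 − (-9) = 12.
v-values: 7, 1, 0, -6, -3; range = 7 − (-6) = 13.
Area = (12 × 13) / 2 = 78.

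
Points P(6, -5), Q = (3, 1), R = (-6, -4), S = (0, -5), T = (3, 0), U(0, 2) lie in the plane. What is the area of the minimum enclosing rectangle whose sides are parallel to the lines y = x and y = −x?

In coordinates u = x + y, v = x − y the rectangle is axis-aligned; the map (x,y)→(u,v) scales areas by 2.
u-values: 1, 4, -10, -5, 3, 2; range = 4 − (-10) = 14.
v-values: 11, 2, -2, 5, 3, -2; range = 11 − (-2) = 13.
Area = (14 × 13) / 2 = 91.

91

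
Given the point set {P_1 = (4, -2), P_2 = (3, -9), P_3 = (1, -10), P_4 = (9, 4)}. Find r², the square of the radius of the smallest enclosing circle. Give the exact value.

65

The minimum enclosing circle of a finite set is fixed by two of the points (as a diameter) or three (as a circumcircle).
The farthest pair is P_3–P_4 with squared distance 260. The circle on this segment as diameter has centre (5, -3) and r² = 260/4 = 65.
Check P_1: distance² to centre = 2 ≤ 65, so it lies inside.
All remaining points lie in this disk, and no smaller disk contains both endpoints, so this is the minimum enclosing circle.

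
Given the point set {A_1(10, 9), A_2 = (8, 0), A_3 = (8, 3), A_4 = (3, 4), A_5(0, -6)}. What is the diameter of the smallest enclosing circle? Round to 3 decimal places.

The minimum enclosing circle of a finite set is fixed by two of the points (as a diameter) or three (as a circumcircle).
The farthest pair is A_1–A_5 with squared distance 325. The circle on this segment as diameter has centre (5, 1.5) and r² = 325/4 = 81.25.
Check A_2: distance² to centre = 11.25 ≤ 81.25, so it lies inside.
All remaining points lie in this disk, and no smaller disk contains both endpoints, so this is the minimum enclosing circle.
Diameter = 2r = 2√(81.25) ≈ 18.028.

18.028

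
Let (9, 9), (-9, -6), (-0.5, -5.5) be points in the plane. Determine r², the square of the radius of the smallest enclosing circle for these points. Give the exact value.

137.25

Call the three points A, B, C in the order given.
Side lengths²: AB² = 549, AC² = 300.5, BC² = 72.5.
Since AB² = 549 ≥ 300.5 + 72.5 = 373, the angle opposite AB is not acute, so the smallest enclosing circle has AB as diameter.
Centre = midpoint of AB = (0, 1.5), r² = 549/4 = 137.25.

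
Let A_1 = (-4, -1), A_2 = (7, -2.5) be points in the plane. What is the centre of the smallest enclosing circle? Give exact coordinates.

The smallest circle enclosing two points has them as diameter endpoints.
Centre = midpoint = (1.5, -1.75); r² = |A_1A_2|²/4 = 123.25/4 = 30.8125.
Centre = (1.5, -1.75).

(1.5, -1.75)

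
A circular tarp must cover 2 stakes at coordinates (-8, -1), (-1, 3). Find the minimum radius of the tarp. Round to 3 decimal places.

The smallest circle enclosing two points has them as diameter endpoints.
Centre = midpoint = (-4.5, 1); r² = |(-8, -1)−(-1, 3)|²/4 = 65/4 = 16.25.
r = √(16.25) ≈ 4.031.

4.031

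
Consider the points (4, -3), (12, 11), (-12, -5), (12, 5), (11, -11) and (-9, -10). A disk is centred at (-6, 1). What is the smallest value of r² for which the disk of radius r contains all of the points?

The required radius is the distance from (-6, 1) to the farthest point.
Squared distances: 116, 424, 72, 340, 433, 130.
Maximum is 433, attained at (11, -11).

433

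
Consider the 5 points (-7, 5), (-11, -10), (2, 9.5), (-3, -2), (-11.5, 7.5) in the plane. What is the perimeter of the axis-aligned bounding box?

66

Width = max x − min x = 2 − (-11.5) = 13.5.
Height = max y − min y = 9.5 − (-10) = 19.5.
Perimeter = 2(13.5 + 19.5) = 66.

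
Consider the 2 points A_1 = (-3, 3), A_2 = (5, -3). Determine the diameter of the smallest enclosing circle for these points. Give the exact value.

10

The smallest circle enclosing two points has them as diameter endpoints.
Centre = midpoint = (1, 0); r² = |A_1A_2|²/4 = 100/4 = 25.
Diameter = 2r = 2√25 = 10.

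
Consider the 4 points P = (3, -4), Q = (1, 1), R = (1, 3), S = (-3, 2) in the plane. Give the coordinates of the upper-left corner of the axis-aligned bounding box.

x-range [-3, 3], y-range [-4, 3].
The upper-left corner is (-3, 3).

(-3, 3)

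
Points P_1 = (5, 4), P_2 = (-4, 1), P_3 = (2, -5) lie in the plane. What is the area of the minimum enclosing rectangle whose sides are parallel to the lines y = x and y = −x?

In coordinates u = x + y, v = x − y the rectangle is axis-aligned; the map (x,y)→(u,v) scales areas by 2.
u-values: 9, -3, -3; range = 9 − (-3) = 12.
v-values: 1, -5, 7; range = 7 − (-5) = 12.
Area = (12 × 12) / 2 = 72.

72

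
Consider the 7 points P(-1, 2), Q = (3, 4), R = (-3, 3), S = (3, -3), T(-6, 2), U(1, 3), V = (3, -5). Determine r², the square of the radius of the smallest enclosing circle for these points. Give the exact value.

5525/162

A smallest enclosing disk is always determined by at most three of the input points on its boundary.
The minimum enclosing circle is determined by three boundary points: Q, T, V.
Their circumcentre is (-13/18, -0.5) with r² = 5525/162.
The farthest remaining point S is at distance² 3257/162 ≤ 5525/162.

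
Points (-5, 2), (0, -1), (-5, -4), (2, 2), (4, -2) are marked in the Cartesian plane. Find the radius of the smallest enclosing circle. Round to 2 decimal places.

5.04

The minimum enclosing circle of a finite set is fixed by two of the points (as a diameter) or three (as a circumcircle).
The minimum enclosing circle is determined by three boundary points: (-5, 2), (-5, -4), (4, -2).
Their circumcentre is (-17/18, -1) with r² = 8245/324.
The farthest remaining point (2, 2) is at distance² 5725/324 ≤ 8245/324.
r = √(8245/324) ≈ 5.04.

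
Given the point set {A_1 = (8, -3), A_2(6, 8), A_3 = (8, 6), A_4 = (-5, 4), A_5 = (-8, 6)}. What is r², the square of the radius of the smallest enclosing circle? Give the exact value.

The farthest pair is A_1–A_5 with squared distance 337. The circle on this segment as diameter has centre (0, 1.5) and r² = 337/4 = 84.25.
Check A_2: distance² to centre = 78.25 ≤ 84.25, so it lies inside.
All remaining points lie in this disk, and no smaller disk contains both endpoints, so this is the minimum enclosing circle.

84.25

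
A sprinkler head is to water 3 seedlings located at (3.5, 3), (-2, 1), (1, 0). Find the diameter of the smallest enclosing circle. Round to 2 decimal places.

5.85

Call the three points A, B, C in the order given.
Side lengths²: AB² = 34.25, AC² = 15.25, BC² = 10.
Since AB² = 34.25 ≥ 15.25 + 10 = 25.25, the angle opposite AB is not acute, so the smallest enclosing circle has AB as diameter.
Centre = midpoint of AB = (0.75, 2), r² = 34.25/4 = 8.5625.
Diameter = 2r = 2√(8.5625) ≈ 5.85.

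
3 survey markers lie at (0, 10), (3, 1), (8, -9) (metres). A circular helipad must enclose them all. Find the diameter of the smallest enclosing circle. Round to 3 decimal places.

20.616

Call the three points A, B, C in the order given.
Side lengths²: AB² = 90, AC² = 425, BC² = 125.
Since AC² = 425 ≥ 125 + 90 = 215, the angle opposite AC is not acute, so the smallest enclosing circle has AC as diameter.
Centre = midpoint of AC = (4, 0.5), r² = 425/4 = 106.25.
Diameter = 2r = 2√(106.25) ≈ 20.616.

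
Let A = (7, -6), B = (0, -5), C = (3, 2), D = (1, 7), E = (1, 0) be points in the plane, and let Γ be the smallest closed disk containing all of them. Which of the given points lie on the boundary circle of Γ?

A, D

By Welzl's lemma the MEC is supported by two points (diametrically opposite) or three points (on a circumcircle).
The farthest pair is A–D with squared distance 205. The circle on this segment as diameter has centre (4, 0.5) and r² = 205/4 = 51.25.
Check B: distance² to centre = 46.25 ≤ 51.25, so it lies inside.
All remaining points lie in this disk, and no smaller disk contains both endpoints, so this is the minimum enclosing circle.
The points at distance exactly r from the centre are A, D — 2 points.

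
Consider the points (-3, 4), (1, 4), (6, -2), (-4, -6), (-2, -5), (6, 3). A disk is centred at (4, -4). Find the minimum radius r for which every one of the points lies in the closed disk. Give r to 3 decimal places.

The required radius is the distance from (4, -4) to the farthest point.
Squared distances: 113, 73, 8, 68, 37, 53.
Maximum is 113, attained at (-3, 4).
r = √113 ≈ 10.630.

10.630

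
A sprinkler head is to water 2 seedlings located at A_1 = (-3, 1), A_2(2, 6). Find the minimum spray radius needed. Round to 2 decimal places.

The smallest circle enclosing two points has them as diameter endpoints.
Centre = midpoint = (-0.5, 3.5); r² = |A_1A_2|²/4 = 50/4 = 12.5.
r = √(12.5) ≈ 3.54.

3.54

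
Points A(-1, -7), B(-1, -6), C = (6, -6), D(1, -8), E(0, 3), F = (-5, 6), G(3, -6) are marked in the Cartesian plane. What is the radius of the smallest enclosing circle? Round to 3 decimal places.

8.139

The farthest pair is C–F with squared distance 265. The circle on this segment as diameter has centre (0.5, 0) and r² = 265/4 = 66.25.
Check A: distance² to centre = 51.25 ≤ 66.25, so it lies inside.
All remaining points lie in this disk, and no smaller disk contains both endpoints, so this is the minimum enclosing circle.
r = √(66.25) ≈ 8.139.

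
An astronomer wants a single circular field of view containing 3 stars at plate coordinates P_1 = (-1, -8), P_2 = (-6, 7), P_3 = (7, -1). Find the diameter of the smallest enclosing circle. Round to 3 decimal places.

Side lengths²: P_1P_2² = 250, P_1P_3² = 113, P_2P_3² = 233.
Since P_1P_2² = 250 < 233 + 113 = 346, the triangle is acute, so the smallest enclosing circle is the circumcircle.
Circumcentre = (-73/62, 17/62), r² = 131645/1922.
Diameter = 2r = 2√(131645/1922) ≈ 16.552.

16.552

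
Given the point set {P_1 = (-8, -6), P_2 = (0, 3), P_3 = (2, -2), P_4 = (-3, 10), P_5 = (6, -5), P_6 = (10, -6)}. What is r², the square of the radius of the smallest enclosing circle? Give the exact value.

By Welzl's lemma the MEC is supported by two points (diametrically opposite) or three points (on a circumcircle).
The minimum enclosing circle is determined by three boundary points: P_1, P_4, P_6.
Their circumcentre is (1, -0.03125) with r² = 116.6259765625.
The farthest remaining point P_5 is at distance² 49.6884765625 ≤ 116.6259765625.

116.6259765625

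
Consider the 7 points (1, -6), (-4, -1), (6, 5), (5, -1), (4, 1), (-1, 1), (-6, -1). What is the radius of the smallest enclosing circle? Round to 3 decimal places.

The minimum enclosing circle of a finite set is fixed by two of the points (as a diameter) or three (as a circumcircle).
The minimum enclosing circle is determined by three boundary points: (1, -6), (6, 5), (-6, -1).
Their circumcentre is (10/17, 14/17) with r² = 13505/289.
The farthest remaining point (-4, -1) is at distance² 7045/289 ≤ 13505/289.
r = √(13505/289) ≈ 6.836.

6.836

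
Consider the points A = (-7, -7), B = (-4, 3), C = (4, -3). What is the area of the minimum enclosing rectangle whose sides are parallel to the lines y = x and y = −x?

105

In coordinates u = x + y, v = x − y the rectangle is axis-aligned; the map (x,y)→(u,v) scales areas by 2.
u-values: -14, -1, 1; range = 1 − (-14) = 15.
v-values: 0, -7, 7; range = 7 − (-7) = 14.
Area = (15 × 14) / 2 = 105.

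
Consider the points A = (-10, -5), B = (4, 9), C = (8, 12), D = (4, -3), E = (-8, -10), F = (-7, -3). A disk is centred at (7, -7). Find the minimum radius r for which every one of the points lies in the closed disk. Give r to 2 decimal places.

The required radius is the distance from (7, -7) to the farthest point.
Squared distances: 293, 265, 362, 25, 234, 212.
Maximum is 362, attained at C.
r = √362 ≈ 19.03.

19.03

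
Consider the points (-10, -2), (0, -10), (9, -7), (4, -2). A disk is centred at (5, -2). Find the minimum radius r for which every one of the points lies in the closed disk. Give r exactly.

The required radius is the distance from (5, -2) to the farthest point.
Squared distances: 225, 89, 41, 1.
Maximum is 225, attained at (-10, -2).
r = √225 = 15.

15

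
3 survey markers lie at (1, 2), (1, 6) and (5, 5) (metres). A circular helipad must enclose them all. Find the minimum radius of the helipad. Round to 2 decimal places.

2.58

Call the three points A, B, C in the order given.
Side lengths²: AB² = 16, AC² = 25, BC² = 17.
Since AC² = 25 < 17 + 16 = 33, the triangle is acute, so the smallest enclosing circle is the circumcircle.
Circumcentre = (2.625, 4), r² = 6.640625.
r = √(6.640625) ≈ 2.58.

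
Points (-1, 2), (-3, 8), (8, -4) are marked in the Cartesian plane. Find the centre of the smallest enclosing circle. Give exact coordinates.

Call the three points A, B, C in the order given.
Side lengths²: AB² = 40, AC² = 117, BC² = 265.
Since BC² = 265 ≥ 117 + 40 = 157, the angle opposite BC is not acute, so the smallest enclosing circle has BC as diameter.
Centre = midpoint of BC = (2.5, 2), r² = 265/4 = 66.25.
Centre = (2.5, 2).

(2.5, 2)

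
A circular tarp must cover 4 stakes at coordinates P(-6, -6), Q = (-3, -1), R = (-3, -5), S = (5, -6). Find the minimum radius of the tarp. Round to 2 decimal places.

By Welzl's lemma the MEC is supported by two points (diametrically opposite) or three points (on a circumcircle).
The minimum enclosing circle is determined by three boundary points: P, Q, S.
Their circumcentre is (-0.5, -5.9) with r² = 30.26.
The farthest remaining point R is at distance² 7.06 ≤ 30.26.
r = √(30.26) ≈ 5.50.

5.50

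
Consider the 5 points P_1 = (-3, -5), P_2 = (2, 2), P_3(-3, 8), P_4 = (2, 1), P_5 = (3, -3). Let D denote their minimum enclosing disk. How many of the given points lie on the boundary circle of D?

3

The minimum enclosing circle is determined by three boundary points: P_1, P_3, P_5.
Their circumcentre is (-11/6, 1.5) with r² = 785/18.
The farthest remaining point P_2 is at distance² 269/18 ≤ 785/18.
The points at distance exactly r from the centre are P_1, P_3, P_5 — 3 points.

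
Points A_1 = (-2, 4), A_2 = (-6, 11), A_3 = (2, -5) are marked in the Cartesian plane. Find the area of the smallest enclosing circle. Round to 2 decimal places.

251.33

Side lengths²: A_1A_2² = 65, A_1A_3² = 97, A_2A_3² = 320.
Since A_2A_3² = 320 ≥ 97 + 65 = 162, the angle opposite A_2A_3 is not acute, so the smallest enclosing circle has A_2A_3 as diameter.
Centre = midpoint of A_2A_3 = (-2, 3), r² = 320/4 = 80.
Area = π·r² = π·80 ≈ 251.33.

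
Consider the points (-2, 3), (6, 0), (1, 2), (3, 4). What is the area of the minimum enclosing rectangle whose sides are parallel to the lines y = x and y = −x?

33

In coordinates u = x + y, v = x − y the rectangle is axis-aligned; the map (x,y)→(u,v) scales areas by 2.
u-values: 1, 6, 3, 7; range = 7 − 1 = 6.
v-values: -5, 6, -1, -1; range = 6 − (-5) = 11.
Area = (6 × 11) / 2 = 33.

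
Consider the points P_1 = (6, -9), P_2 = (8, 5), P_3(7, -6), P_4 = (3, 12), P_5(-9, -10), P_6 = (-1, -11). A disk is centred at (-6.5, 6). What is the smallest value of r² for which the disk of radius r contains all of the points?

The required radius is the distance from (-6.5, 6) to the farthest point.
Squared distances: 381.25, 211.25, 326.25, 126.25, 262.25, 319.25.
Maximum is 381.25, attained at P_1.

381.25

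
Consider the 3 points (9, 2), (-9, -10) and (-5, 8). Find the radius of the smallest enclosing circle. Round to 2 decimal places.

11.01

Call the three points A, B, C in the order given.
Side lengths²: AB² = 468, AC² = 232, BC² = 340.
Since AB² = 468 < 340 + 232 = 572, the triangle is acute, so the smallest enclosing circle is the circumcircle.
Circumcentre = (-26/23, -53/23), r² = 64090/529.
r = √(64090/529) ≈ 11.01.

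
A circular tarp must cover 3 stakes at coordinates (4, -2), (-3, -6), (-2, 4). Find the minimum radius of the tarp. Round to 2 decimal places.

Call the three points A, B, C in the order given.
Side lengths²: AB² = 65, AC² = 72, BC² = 101.
Since BC² = 101 < 72 + 65 = 137, the triangle is acute, so the smallest enclosing circle is the circumcircle.
Circumcentre = (-25/22, -25/22), r² = 6565/242.
r = √(6565/242) ≈ 5.21.

5.21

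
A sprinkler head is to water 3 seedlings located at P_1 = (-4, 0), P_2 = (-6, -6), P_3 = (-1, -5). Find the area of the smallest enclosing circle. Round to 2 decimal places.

Side lengths²: P_1P_2² = 40, P_1P_3² = 34, P_2P_3² = 26.
Since P_1P_2² = 40 < 34 + 26 = 60, the triangle is acute, so the smallest enclosing circle is the circumcircle.
Circumcentre = (-55/14, -47/14), r² = 1105/98.
Area = π·r² = π·1105/98 ≈ 35.42.

35.42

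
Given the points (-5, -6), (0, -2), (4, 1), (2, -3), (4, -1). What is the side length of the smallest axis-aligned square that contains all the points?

The bounding box has width 9 and height 7.
An axis-aligned square enclosing the set must have side ≥ max(width, height).
So the minimum side is max(9, 7) = 9.

9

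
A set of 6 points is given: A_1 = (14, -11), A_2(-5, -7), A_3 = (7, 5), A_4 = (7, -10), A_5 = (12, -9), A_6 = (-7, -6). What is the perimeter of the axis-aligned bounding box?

74

Width = max x − min x = 14 − (-7) = 21.
Height = max y − min y = 5 − (-11) = 16.
Perimeter = 2(21 + 16) = 74.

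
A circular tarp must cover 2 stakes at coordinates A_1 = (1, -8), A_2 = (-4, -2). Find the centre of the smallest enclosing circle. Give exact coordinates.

(-1.5, -5)

The smallest circle enclosing two points has them as diameter endpoints.
Centre = midpoint = (-1.5, -5); r² = |A_1A_2|²/4 = 61/4 = 15.25.
Centre = (-1.5, -5).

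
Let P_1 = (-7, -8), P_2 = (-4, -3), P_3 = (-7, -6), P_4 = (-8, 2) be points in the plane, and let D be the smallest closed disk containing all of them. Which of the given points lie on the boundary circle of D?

P_1, P_4

The farthest pair is P_1–P_4 with squared distance 101. The circle on this segment as diameter has centre (-7.5, -3) and r² = 101/4 = 25.25.
Check P_2: distance² to centre = 12.25 ≤ 25.25, so it lies inside.
All remaining points lie in this disk, and no smaller disk contains both endpoints, so this is the minimum enclosing circle.
The points at distance exactly r from the centre are P_1, P_4 — 2 points.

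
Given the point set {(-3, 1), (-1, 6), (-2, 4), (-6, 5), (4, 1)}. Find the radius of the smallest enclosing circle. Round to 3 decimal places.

5.385

By Welzl's lemma the MEC is supported by two points (diametrically opposite) or three points (on a circumcircle).
The farthest pair is (-6, 5)–(4, 1) with squared distance 116. The circle on this segment as diameter has centre (-1, 3) and r² = 116/4 = 29.
Check (-3, 1): distance² to centre = 8 ≤ 29, so it lies inside.
All remaining points lie in this disk, and no smaller disk contains both endpoints, so this is the minimum enclosing circle.
r = √29 ≈ 5.385.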